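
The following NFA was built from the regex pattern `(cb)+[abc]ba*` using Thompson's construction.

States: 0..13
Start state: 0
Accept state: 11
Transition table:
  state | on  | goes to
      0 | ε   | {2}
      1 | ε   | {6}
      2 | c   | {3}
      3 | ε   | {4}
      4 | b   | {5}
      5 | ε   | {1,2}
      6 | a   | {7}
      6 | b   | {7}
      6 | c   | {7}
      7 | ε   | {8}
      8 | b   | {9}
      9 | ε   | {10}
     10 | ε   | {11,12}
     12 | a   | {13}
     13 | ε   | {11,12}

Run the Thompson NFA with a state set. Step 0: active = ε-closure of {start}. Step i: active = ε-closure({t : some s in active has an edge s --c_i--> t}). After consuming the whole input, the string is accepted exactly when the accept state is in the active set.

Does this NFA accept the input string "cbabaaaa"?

S₀ = ε-closure({0}) = {0,2}
'c' @ 1: {3,4}
'b' @ 2: {1,2,5,6}
'a' @ 3: {7,8}
'b' @ 4: {9,10,11,12}  ✓accept
'a' @ 5: {11,12,13}  ✓accept
'a' @ 6: {11,12,13}  ✓accept
'a' @ 7: {11,12,13}  ✓accept
'a' @ 8: {11,12,13}  ✓accept
end set {11,12,13} — state 11 in

Answer: ACCEPT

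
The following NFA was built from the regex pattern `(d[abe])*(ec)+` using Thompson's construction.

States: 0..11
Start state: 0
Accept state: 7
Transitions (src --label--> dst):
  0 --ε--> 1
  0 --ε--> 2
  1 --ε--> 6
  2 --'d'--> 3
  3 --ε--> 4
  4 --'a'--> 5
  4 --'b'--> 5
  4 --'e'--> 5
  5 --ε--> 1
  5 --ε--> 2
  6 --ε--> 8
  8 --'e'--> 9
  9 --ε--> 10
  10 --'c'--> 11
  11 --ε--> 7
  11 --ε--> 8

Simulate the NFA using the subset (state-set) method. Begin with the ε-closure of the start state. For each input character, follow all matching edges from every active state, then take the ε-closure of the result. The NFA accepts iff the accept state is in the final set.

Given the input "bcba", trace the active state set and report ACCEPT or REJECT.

S₀ = ε-closure({0}) = {0,1,2,6,8}
'b' @ 1: {}  — dead — no transitions
rest 'cba' ignored (set empty)
end set {} — state 7 not in

Answer: REJECT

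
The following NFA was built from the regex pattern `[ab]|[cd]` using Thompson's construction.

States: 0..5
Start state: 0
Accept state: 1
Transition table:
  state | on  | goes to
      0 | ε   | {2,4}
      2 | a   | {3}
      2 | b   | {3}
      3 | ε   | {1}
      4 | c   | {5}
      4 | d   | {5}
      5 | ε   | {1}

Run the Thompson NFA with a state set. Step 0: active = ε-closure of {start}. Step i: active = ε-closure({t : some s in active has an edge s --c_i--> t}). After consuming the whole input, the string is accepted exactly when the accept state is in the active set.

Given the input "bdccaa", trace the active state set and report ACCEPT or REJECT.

Answer: REJECT

Steps:
S₀ = ε-closure({0}) = {0,2,4}
'b' @ 1: {1,3}  (accept∈set)
'd' @ 2: {}  — state set empty
rest 'ccaa' ignored (set empty)
final: {}; accept 1 not in set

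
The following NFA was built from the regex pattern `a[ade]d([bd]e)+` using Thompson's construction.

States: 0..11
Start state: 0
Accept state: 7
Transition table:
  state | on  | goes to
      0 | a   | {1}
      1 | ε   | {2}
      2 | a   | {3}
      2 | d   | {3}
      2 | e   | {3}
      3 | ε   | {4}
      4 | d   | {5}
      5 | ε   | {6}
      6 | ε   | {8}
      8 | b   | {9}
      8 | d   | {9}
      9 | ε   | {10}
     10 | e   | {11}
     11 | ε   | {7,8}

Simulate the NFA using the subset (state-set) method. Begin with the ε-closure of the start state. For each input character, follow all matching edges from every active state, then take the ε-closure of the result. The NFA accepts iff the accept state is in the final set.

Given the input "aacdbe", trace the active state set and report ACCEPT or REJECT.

Answer: REJECT

Trace:
start: ε-closure({0}) = {0}
'a' @ 1: {1,2}
'a' @ 2: {3,4}
'c' @ 3: {}  — no active states
rest 'dbe' ignored (set empty)
after full input: {}  (accept=7 not in)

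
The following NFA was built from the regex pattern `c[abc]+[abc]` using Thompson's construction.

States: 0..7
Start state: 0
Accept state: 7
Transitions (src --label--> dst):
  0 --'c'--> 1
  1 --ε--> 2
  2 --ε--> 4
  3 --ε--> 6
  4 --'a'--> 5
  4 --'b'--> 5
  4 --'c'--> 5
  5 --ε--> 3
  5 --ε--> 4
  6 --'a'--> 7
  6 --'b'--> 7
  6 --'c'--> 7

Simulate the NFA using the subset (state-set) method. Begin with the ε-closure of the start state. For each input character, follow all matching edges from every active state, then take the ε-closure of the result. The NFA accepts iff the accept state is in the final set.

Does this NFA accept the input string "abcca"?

Answer: REJECT

Trace:
S₀ = ε-closure({0}) = {0}
'a' @ 1: {}  — no active states
rest 'bcca' ignored (set empty)
end set {} — state 7 not in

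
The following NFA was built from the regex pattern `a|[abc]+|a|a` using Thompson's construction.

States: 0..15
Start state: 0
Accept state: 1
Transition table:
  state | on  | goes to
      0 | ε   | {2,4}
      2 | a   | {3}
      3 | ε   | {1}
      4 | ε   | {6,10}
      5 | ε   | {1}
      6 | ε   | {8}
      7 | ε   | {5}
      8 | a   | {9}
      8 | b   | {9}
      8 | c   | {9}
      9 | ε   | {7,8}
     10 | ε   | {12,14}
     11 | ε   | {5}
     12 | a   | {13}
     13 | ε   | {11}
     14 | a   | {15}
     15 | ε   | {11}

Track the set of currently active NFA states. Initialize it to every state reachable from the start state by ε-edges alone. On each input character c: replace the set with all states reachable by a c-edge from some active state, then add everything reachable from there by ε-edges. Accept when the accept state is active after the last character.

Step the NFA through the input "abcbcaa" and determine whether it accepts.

Answer: ACCEPT

Steps:
start: ε-closure({0}) = {0,2,4,6,8,10,12,14}
'a' @ 1: {1,3,5,7,8,9,11,13,15}  (accept∈set)
'b' @ 2: {1,5,7,8,9}  (accept∈set)
'c' @ 3: {1,5,7,8,9}  (accept∈set)
'b' @ 4: {1,5,7,8,9}  (accept∈set)
'c' @ 5: {1,5,7,8,9}  (accept∈set)
'a' @ 6: {1,5,7,8,9}  (accept∈set)
'a' @ 7: {1,5,7,8,9}  (accept∈set)
after full input: {1,5,7,8,9}  (accept=1 in)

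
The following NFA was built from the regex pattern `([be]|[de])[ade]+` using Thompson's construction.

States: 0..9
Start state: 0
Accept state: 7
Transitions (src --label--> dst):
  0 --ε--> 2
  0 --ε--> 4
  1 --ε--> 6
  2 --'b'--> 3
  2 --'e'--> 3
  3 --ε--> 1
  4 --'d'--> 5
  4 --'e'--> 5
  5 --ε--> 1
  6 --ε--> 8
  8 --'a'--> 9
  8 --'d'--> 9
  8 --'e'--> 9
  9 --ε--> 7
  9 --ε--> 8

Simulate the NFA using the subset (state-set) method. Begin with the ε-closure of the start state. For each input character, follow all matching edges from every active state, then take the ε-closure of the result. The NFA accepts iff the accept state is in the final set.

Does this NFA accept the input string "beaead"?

S₀ = ε-closure({0}) = {0,2,4}
'b' @ 1: {1,3,6,8}
'e' @ 2: {7,8,9}  (accept∈set)
'a' @ 3: {7,8,9}  (accept∈set)
'e' @ 4: {7,8,9}  (accept∈set)
'a' @ 5: {7,8,9}  (accept∈set)
'd' @ 6: {7,8,9}  (accept∈set)
final: {7,8,9}; accept 7 in set

Answer: ACCEPT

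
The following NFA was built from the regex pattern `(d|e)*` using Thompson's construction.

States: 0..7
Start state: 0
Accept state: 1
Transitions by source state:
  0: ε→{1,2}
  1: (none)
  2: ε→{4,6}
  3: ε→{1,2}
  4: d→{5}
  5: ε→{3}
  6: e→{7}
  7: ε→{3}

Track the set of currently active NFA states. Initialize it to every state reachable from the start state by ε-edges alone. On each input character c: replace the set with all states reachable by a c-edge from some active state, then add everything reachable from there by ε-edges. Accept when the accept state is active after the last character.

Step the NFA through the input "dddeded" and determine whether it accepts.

Answer: ACCEPT

Derivation:
S₀ = ε-closure({0}) = {0,1,2,4,6}
'd' @ 1: {1,2,3,4,5,6}  (accept∈set)
'd' @ 2: {1,2,3,4,5,6}  (accept∈set)
'd' @ 3: {1,2,3,4,5,6}  (accept∈set)
'e' @ 4: {1,2,3,4,6,7}  (accept∈set)
'd' @ 5: {1,2,3,4,5,6}  (accept∈set)
'e' @ 6: {1,2,3,4,6,7}  (accept∈set)
'd' @ 7: {1,2,3,4,5,6}  (accept∈set)
after full input: {1,2,3,4,5,6}  (accept=1 in)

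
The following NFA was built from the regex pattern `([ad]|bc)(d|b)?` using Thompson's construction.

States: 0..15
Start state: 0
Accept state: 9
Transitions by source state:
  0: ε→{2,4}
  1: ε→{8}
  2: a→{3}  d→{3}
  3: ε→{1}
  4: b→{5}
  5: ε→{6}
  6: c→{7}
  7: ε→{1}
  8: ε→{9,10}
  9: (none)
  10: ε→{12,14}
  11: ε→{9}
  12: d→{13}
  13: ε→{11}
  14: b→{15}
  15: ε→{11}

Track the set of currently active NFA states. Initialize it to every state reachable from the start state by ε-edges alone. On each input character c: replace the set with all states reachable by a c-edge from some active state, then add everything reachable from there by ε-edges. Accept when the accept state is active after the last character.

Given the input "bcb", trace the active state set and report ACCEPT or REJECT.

Answer: ACCEPT

Trace:
start: ε-closure({0}) = {0,2,4}
'b' @ 1: {5,6}
'c' @ 2: {1,7,8,9,10,12,14}  [accepting]
'b' @ 3: {9,11,15}  [accepting]
after full input: {9,11,15}  (accept=9 in)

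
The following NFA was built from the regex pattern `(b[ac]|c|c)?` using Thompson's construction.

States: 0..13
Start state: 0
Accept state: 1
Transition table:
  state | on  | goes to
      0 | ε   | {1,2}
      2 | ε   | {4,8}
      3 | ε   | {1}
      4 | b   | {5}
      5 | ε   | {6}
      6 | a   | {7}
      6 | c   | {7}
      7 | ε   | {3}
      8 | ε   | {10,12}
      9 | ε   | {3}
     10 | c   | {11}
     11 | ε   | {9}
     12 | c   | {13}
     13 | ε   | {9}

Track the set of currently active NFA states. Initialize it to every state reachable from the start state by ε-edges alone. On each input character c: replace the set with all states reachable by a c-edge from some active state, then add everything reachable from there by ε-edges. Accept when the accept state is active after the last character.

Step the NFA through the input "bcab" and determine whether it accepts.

S₀ = ε-closure({0}) = {0,1,2,4,8,10,12}
'b' @ 1: {5,6}
'c' @ 2: {1,3,7}  ✓accept
'a' @ 3: {}  — state set empty
rest 'b' ignored (set empty)
end set {} — state 1 not in

Answer: REJECT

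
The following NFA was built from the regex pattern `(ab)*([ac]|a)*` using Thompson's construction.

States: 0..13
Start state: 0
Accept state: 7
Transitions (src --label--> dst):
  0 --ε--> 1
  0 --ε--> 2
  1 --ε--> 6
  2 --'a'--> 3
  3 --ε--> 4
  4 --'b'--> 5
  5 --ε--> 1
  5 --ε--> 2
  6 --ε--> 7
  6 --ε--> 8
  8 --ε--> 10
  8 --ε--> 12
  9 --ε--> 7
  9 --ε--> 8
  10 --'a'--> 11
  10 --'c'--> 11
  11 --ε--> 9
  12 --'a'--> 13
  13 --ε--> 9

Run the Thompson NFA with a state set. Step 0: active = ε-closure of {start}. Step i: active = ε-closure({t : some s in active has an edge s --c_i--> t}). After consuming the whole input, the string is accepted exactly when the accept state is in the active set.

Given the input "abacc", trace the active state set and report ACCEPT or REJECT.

start: ε-closure({0}) = {0,1,2,6,7,8,10,12}
'a' @ 1: {3,4,7,8,9,10,11,12,13}  ✓accept
'b' @ 2: {1,2,5,6,7,8,10,12}  ✓accept
'a' @ 3: {3,4,7,8,9,10,11,12,13}  ✓accept
'c' @ 4: {7,8,9,10,11,12}  ✓accept
'c' @ 5: {7,8,9,10,11,12}  ✓accept
end set {7,8,9,10,11,12} — state 7 in

Answer: ACCEPT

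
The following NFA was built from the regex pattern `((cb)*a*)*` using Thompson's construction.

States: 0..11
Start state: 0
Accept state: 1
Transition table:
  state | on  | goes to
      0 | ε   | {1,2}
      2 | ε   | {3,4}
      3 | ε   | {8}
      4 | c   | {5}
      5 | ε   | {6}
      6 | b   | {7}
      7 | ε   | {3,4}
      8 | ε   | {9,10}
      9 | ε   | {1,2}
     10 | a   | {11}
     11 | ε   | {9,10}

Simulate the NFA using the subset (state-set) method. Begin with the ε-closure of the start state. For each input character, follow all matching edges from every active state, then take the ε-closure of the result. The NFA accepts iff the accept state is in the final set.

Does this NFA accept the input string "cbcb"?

Answer: ACCEPT

Derivation:
start: ε-closure({0}) = {0,1,2,3,4,8,9,10}
'c' @ 1: {5,6}
'b' @ 2: {1,2,3,4,7,8,9,10}  (accept∈set)
'c' @ 3: {5,6}
'b' @ 4: {1,2,3,4,7,8,9,10}  (accept∈set)
end set {1,2,3,4,7,8,9,10} — state 1 in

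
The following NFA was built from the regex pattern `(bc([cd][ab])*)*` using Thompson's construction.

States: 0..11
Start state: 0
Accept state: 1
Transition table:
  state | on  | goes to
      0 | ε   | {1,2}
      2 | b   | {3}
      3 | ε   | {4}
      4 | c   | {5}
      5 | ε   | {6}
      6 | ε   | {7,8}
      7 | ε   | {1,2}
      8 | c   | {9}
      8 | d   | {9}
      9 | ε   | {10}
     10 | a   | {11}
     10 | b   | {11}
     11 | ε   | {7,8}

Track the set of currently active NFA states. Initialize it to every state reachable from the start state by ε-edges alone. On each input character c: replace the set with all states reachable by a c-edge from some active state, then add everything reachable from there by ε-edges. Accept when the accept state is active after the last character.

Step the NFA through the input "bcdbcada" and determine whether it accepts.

Answer: ACCEPT

Steps:
initial (ε-close {0}): {0,1,2}
'b' @ 1: {3,4}
'c' @ 2: {1,2,5,6,7,8}  [accepting]
'd' @ 3: {9,10}
'b' @ 4: {1,2,7,8,11}  [accepting]
'c' @ 5: {9,10}
'a' @ 6: {1,2,7,8,11}  [accepting]
'd' @ 7: {9,10}
'a' @ 8: {1,2,7,8,11}  [accepting]
end set {1,2,7,8,11} — state 1 in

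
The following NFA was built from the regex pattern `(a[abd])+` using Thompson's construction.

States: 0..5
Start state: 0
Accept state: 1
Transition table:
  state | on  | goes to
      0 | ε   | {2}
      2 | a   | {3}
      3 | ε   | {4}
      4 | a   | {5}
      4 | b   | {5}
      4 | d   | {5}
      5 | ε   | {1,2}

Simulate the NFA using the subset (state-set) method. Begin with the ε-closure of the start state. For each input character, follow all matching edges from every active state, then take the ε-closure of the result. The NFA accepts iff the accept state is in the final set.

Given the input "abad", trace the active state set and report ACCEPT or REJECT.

Answer: ACCEPT

Steps:
start: ε-closure({0}) = {0,2}
'a' @ 1: {3,4}
'b' @ 2: {1,2,5}  ✓accept
'a' @ 3: {3,4}
'd' @ 4: {1,2,5}  ✓accept
end set {1,2,5} — state 1 in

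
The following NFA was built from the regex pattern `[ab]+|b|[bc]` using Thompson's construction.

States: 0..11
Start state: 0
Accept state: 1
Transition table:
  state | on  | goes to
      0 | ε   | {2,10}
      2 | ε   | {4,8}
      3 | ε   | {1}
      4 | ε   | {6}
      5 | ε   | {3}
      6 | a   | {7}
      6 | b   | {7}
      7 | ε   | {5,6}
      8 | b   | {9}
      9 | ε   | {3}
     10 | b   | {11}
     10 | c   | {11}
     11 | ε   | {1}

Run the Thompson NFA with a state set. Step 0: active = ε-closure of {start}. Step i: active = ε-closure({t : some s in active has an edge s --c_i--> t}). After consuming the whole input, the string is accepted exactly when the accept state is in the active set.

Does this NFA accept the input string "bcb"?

Answer: REJECT

Derivation:
start: ε-closure({0}) = {0,2,4,6,8,10}
'b' @ 1: {1,3,5,6,7,9,11}  (accept∈set)
'c' @ 2: {}  — no active states
rest 'b' ignored (set empty)
after full input: {}  (accept=1 not in)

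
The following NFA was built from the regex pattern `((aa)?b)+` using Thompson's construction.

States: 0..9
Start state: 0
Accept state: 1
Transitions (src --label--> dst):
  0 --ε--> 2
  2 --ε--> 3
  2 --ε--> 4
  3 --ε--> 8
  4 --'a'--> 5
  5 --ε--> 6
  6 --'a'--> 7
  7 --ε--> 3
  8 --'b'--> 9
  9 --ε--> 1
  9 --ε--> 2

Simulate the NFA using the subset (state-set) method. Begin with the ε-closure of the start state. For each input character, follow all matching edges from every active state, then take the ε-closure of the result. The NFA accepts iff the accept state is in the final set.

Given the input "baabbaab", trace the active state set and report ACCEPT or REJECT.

initial (ε-close {0}): {0,2,3,4,8}
'b' @ 1: {1,2,3,4,8,9}  ✓accept
'a' @ 2: {5,6}
'a' @ 3: {3,7,8}
'b' @ 4: {1,2,3,4,8,9}  ✓accept
'b' @ 5: {1,2,3,4,8,9}  ✓accept
'a' @ 6: {5,6}
'a' @ 7: {3,7,8}
'b' @ 8: {1,2,3,4,8,9}  ✓accept
end set {1,2,3,4,8,9} — state 1 in

Answer: ACCEPT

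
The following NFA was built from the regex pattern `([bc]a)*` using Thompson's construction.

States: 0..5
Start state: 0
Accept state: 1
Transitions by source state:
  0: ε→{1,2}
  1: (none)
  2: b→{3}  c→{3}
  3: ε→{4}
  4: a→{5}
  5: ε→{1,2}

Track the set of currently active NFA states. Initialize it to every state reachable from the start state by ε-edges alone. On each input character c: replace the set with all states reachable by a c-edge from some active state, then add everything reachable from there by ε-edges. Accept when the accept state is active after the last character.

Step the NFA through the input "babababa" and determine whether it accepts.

start: ε-closure({0}) = {0,1,2}
'b' @ 1: {3,4}
'a' @ 2: {1,2,5}  (accept∈set)
'b' @ 3: {3,4}
'a' @ 4: {1,2,5}  (accept∈set)
'b' @ 5: {3,4}
'a' @ 6: {1,2,5}  (accept∈set)
'b' @ 7: {3,4}
'a' @ 8: {1,2,5}  (accept∈set)
after full input: {1,2,5}  (accept=1 in)

Answer: ACCEPT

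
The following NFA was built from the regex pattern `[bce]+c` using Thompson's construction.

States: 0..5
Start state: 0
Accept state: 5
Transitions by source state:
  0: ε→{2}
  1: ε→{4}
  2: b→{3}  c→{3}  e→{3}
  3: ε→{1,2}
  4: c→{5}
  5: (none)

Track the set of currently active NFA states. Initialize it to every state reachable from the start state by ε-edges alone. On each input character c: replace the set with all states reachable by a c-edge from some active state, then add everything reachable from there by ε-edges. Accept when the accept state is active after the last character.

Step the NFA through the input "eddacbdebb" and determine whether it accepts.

S₀ = ε-closure({0}) = {0,2}
'e' @ 1: {1,2,3,4}
'd' @ 2: {}  — no active states
rest 'dacbdebb' ignored (set empty)
end set {} — state 5 not in

Answer: REJECT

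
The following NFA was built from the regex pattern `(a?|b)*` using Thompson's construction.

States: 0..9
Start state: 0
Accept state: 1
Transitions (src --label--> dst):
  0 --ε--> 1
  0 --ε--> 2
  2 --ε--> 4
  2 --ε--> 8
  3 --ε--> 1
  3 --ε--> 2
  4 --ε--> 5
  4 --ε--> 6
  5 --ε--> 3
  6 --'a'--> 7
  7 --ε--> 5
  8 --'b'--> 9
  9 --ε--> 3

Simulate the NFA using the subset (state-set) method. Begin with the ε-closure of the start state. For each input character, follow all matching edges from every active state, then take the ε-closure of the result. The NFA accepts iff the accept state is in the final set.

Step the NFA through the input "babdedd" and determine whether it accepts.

initial (ε-close {0}): {0,1,2,3,4,5,6,8}
'b' @ 1: {1,2,3,4,5,6,8,9}  (accept∈set)
'a' @ 2: {1,2,3,4,5,6,7,8}  (accept∈set)
'b' @ 3: {1,2,3,4,5,6,8,9}  (accept∈set)
'd' @ 4: {}  — state set empty
rest 'edd' ignored (set empty)
end set {} — state 1 not in

Answer: REJECT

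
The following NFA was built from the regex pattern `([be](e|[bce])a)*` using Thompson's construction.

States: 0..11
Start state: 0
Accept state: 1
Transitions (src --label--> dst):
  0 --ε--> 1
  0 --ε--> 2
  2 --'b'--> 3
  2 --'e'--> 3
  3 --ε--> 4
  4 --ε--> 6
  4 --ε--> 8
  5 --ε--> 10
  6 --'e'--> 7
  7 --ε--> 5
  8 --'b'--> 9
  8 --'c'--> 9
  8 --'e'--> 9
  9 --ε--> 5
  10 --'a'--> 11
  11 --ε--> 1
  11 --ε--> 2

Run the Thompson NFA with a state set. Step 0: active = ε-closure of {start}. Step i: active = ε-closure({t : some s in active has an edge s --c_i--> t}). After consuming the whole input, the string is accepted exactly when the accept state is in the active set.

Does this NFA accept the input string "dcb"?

start: ε-closure({0}) = {0,1,2}
'd' @ 1: {}  — dead — no transitions
rest 'cb' ignored (set empty)
final: {}; accept 1 not in set

Answer: REJECT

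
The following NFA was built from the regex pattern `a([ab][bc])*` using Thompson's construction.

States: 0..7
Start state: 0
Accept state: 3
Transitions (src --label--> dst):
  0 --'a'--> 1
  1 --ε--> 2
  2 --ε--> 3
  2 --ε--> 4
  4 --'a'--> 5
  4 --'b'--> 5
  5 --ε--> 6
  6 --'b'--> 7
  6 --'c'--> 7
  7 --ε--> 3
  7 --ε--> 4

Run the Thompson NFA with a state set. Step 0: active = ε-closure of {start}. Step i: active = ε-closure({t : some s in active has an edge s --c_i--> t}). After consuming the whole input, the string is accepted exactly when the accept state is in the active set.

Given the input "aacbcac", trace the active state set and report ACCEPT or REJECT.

initial (ε-close {0}): {0}
'a' @ 1: {1,2,3,4}  (accept∈set)
'a' @ 2: {5,6}
'c' @ 3: {3,4,7}  (accept∈set)
'b' @ 4: {5,6}
'c' @ 5: {3,4,7}  (accept∈set)
'a' @ 6: {5,6}
'c' @ 7: {3,4,7}  (accept∈set)
end set {3,4,7} — state 3 in

Answer: ACCEPT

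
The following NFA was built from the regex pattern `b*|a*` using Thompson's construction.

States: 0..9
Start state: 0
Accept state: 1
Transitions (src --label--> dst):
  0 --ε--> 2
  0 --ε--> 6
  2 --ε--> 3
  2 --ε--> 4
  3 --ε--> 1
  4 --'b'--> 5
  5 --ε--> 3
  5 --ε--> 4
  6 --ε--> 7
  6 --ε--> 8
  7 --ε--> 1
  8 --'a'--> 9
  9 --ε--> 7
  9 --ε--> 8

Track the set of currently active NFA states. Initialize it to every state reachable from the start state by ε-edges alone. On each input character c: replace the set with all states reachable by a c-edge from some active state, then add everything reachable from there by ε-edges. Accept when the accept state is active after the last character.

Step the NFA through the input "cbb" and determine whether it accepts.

Answer: REJECT

Steps:
initial (ε-close {0}): {0,1,2,3,4,6,7,8}
'c' @ 1: {}  — no active states
rest 'bb' ignored (set empty)
end set {} — state 1 not in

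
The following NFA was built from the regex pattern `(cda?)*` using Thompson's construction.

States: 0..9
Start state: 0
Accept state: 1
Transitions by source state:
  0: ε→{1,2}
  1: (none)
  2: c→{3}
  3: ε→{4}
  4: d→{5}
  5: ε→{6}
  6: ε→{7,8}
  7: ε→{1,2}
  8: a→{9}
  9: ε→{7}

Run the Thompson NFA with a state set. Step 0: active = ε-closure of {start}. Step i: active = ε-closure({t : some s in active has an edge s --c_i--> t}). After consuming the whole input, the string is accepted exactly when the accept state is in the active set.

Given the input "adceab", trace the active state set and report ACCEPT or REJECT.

S₀ = ε-closure({0}) = {0,1,2}
'a' @ 1: {}  — state set empty
rest 'dceab' ignored (set empty)
after full input: {}  (accept=1 not in)

Answer: REJECT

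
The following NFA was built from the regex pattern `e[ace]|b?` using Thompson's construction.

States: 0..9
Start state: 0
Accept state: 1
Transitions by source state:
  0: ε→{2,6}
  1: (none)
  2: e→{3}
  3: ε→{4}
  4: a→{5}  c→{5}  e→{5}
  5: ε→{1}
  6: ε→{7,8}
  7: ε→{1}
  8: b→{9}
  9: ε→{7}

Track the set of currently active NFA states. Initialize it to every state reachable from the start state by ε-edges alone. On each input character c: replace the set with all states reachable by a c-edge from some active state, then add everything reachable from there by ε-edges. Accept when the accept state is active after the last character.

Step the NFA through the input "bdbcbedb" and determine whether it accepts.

Answer: REJECT

Derivation:
start: ε-closure({0}) = {0,1,2,6,7,8}
'b' @ 1: {1,7,9}  (accept∈set)
'd' @ 2: {}  — dead — no transitions
rest 'bcbedb' ignored (set empty)
after full input: {}  (accept=1 not in)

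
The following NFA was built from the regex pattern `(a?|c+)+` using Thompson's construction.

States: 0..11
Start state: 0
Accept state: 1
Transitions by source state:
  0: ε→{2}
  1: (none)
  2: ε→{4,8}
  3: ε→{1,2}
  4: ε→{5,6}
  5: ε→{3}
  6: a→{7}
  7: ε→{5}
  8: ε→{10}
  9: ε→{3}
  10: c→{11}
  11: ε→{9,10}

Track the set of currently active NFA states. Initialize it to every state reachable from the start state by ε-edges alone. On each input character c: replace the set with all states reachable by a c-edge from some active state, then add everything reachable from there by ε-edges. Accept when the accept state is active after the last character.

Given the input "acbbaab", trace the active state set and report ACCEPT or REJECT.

Answer: REJECT

Derivation:
S₀ = ε-closure({0}) = {0,1,2,3,4,5,6,8,10}
'a' @ 1: {1,2,3,4,5,6,7,8,10}  (accept∈set)
'c' @ 2: {1,2,3,4,5,6,8,9,10,11}  (accept∈set)
'b' @ 3: {}  — dead — no transitions
rest 'baab' ignored (set empty)
after full input: {}  (accept=1 not in)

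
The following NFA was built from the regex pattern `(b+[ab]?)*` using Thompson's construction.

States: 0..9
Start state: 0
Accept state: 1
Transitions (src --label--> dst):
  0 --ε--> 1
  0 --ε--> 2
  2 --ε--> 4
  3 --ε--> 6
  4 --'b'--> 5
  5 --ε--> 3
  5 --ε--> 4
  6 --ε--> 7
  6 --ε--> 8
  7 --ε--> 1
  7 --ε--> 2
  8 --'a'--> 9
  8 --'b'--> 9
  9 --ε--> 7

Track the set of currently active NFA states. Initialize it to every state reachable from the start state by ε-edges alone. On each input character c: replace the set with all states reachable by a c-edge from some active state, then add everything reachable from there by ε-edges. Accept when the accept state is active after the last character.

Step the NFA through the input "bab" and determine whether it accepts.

S₀ = ε-closure({0}) = {0,1,2,4}
'b' @ 1: {1,2,3,4,5,6,7,8}  (accept∈set)
'a' @ 2: {1,2,4,7,9}  (accept∈set)
'b' @ 3: {1,2,3,4,5,6,7,8}  (accept∈set)
end set {1,2,3,4,5,6,7,8} — state 1 in

Answer: ACCEPT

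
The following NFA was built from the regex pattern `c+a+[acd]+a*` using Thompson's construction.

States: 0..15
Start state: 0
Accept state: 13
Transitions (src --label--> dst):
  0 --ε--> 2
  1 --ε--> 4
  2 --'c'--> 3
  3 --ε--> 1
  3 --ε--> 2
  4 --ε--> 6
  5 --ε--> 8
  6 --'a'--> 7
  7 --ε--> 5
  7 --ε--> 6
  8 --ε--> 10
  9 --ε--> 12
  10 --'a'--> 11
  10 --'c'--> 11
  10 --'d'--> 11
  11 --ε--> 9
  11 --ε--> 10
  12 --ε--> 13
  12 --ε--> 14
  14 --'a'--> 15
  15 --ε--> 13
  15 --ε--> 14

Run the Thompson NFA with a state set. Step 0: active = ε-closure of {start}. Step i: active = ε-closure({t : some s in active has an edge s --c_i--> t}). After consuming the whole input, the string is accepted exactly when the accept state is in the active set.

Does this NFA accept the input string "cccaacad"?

Answer: ACCEPT

Derivation:
S₀ = ε-closure({0}) = {0,2}
'c' @ 1: {1,2,3,4,6}
'c' @ 2: {1,2,3,4,6}
'c' @ 3: {1,2,3,4,6}
'a' @ 4: {5,6,7,8,10}
'a' @ 5: {5,6,7,8,9,10,11,12,13,14}  (accept∈set)
'c' @ 6: {9,10,11,12,13,14}  (accept∈set)
'a' @ 7: {9,10,11,12,13,14,15}  (accept∈set)
'd' @ 8: {9,10,11,12,13,14}  (accept∈set)
final: {9,10,11,12,13,14}; accept 13 in set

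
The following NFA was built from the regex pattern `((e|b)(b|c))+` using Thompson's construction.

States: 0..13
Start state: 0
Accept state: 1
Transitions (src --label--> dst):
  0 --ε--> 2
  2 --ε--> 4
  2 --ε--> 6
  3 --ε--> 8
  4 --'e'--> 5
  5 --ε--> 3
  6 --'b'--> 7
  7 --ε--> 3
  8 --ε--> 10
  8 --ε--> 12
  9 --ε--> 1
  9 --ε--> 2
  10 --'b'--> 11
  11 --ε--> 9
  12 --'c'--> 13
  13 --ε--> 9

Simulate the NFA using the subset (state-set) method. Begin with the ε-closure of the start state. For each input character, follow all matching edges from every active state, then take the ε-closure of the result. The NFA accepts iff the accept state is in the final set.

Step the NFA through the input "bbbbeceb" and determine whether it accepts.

start: ε-closure({0}) = {0,2,4,6}
'b' @ 1: {3,7,8,10,12}
'b' @ 2: {1,2,4,6,9,11}  (accept∈set)
'b' @ 3: {3,7,8,10,12}
'b' @ 4: {1,2,4,6,9,11}  (accept∈set)
'e' @ 5: {3,5,8,10,12}
'c' @ 6: {1,2,4,6,9,13}  (accept∈set)
'e' @ 7: {3,5,8,10,12}
'b' @ 8: {1,2,4,6,9,11}  (accept∈set)
final: {1,2,4,6,9,11}; accept 1 in set

Answer: ACCEPT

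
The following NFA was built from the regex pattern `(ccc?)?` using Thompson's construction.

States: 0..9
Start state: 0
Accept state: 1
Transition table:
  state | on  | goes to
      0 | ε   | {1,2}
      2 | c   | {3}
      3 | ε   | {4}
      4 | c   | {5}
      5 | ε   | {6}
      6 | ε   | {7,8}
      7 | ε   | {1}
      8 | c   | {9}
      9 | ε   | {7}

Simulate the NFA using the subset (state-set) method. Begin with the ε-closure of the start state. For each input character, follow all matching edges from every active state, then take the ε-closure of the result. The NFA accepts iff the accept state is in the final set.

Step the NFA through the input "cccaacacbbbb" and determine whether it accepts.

Answer: REJECT

Derivation:
initial (ε-close {0}): {0,1,2}
'c' @ 1: {3,4}
'c' @ 2: {1,5,6,7,8}  [accepting]
'c' @ 3: {1,7,9}  [accepting]
'a' @ 4: {}  — dead — no transitions
rest 'acacbbbb' ignored (set empty)
end set {} — state 1 not in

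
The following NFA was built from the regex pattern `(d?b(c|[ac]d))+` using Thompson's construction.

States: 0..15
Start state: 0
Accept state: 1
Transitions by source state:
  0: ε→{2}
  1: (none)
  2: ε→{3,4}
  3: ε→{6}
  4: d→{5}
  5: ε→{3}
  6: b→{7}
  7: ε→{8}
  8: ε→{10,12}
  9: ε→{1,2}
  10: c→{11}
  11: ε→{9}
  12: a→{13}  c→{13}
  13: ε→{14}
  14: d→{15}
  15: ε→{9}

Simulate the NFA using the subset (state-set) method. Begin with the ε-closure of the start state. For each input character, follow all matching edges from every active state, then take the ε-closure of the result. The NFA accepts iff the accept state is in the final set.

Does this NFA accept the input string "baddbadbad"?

initial (ε-close {0}): {0,2,3,4,6}
'b' @ 1: {7,8,10,12}
'a' @ 2: {13,14}
'd' @ 3: {1,2,3,4,6,9,15}  [accepting]
'd' @ 4: {3,5,6}
'b' @ 5: {7,8,10,12}
'a' @ 6: {13,14}
'd' @ 7: {1,2,3,4,6,9,15}  [accepting]
'b' @ 8: {7,8,10,12}
'a' @ 9: {13,14}
'd' @ 10: {1,2,3,4,6,9,15}  [accepting]
end set {1,2,3,4,6,9,15} — state 1 in

Answer: ACCEPT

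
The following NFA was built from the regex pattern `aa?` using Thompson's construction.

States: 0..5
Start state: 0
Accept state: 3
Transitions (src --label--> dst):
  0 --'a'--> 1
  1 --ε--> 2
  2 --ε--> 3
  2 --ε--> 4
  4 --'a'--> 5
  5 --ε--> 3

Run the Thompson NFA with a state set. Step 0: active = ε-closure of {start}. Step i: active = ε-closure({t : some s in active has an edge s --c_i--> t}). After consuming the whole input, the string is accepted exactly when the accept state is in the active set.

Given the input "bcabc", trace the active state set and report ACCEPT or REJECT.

Answer: REJECT

Trace:
start: ε-closure({0}) = {0}
'b' @ 1: {}  — state set empty
rest 'cabc' ignored (set empty)
final: {}; accept 3 not in set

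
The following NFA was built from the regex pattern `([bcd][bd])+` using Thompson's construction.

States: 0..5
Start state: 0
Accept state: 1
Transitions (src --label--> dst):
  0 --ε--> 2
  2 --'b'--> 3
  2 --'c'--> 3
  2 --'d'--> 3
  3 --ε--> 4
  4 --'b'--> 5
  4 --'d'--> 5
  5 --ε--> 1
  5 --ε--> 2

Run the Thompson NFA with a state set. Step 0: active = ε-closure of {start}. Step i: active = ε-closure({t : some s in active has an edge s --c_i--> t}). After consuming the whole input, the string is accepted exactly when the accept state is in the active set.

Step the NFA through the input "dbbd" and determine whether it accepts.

S₀ = ε-closure({0}) = {0,2}
'd' @ 1: {3,4}
'b' @ 2: {1,2,5}  ✓accept
'b' @ 3: {3,4}
'd' @ 4: {1,2,5}  ✓accept
final: {1,2,5}; accept 1 in set

Answer: ACCEPT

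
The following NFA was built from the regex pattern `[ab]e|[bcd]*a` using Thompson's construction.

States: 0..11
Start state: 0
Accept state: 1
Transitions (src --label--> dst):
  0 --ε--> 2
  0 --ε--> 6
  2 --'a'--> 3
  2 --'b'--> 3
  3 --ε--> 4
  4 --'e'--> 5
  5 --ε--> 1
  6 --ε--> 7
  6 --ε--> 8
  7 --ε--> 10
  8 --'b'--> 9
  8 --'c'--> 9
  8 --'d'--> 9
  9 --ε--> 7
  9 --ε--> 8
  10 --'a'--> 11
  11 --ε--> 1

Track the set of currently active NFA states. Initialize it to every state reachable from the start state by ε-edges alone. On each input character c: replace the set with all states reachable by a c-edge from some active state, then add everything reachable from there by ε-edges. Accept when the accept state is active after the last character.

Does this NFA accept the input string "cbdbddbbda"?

Answer: ACCEPT

Trace:
initial (ε-close {0}): {0,2,6,7,8,10}
'c' @ 1: {7,8,9,10}
'b' @ 2: {7,8,9,10}
'd' @ 3: {7,8,9,10}
'b' @ 4: {7,8,9,10}
'd' @ 5: {7,8,9,10}
'd' @ 6: {7,8,9,10}
'b' @ 7: {7,8,9,10}
'b' @ 8: {7,8,9,10}
'd' @ 9: {7,8,9,10}
'a' @ 10: {1,11}  [accepting]
after full input: {1,11}  (accept=1 in)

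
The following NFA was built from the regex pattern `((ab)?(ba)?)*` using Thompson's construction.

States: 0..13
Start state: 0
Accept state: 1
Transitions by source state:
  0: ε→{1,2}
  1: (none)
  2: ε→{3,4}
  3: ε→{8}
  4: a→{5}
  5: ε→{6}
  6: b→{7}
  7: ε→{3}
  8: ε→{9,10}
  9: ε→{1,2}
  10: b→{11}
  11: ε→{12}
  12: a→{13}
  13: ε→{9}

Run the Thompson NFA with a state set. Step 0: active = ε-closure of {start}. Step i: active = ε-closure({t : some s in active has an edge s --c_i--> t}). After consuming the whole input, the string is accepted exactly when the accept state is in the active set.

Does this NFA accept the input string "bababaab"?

S₀ = ε-closure({0}) = {0,1,2,3,4,8,9,10}
'b' @ 1: {11,12}
'a' @ 2: {1,2,3,4,8,9,10,13}  [accepting]
'b' @ 3: {11,12}
'a' @ 4: {1,2,3,4,8,9,10,13}  [accepting]
'b' @ 5: {11,12}
'a' @ 6: {1,2,3,4,8,9,10,13}  [accepting]
'a' @ 7: {5,6}
'b' @ 8: {1,2,3,4,7,8,9,10}  [accepting]
final: {1,2,3,4,7,8,9,10}; accept 1 in set

Answer: ACCEPT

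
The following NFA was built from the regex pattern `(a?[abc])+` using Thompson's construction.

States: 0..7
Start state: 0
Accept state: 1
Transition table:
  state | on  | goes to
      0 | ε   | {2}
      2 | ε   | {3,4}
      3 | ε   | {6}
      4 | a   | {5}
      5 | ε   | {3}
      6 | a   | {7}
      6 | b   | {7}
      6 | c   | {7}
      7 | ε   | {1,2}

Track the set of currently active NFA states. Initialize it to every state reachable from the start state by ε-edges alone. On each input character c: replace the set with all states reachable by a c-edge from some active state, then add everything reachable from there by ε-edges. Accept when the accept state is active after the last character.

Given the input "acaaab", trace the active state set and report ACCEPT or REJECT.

Answer: ACCEPT

Trace:
initial (ε-close {0}): {0,2,3,4,6}
'a' @ 1: {1,2,3,4,5,6,7}  [accepting]
'c' @ 2: {1,2,3,4,6,7}  [accepting]
'a' @ 3: {1,2,3,4,5,6,7}  [accepting]
'a' @ 4: {1,2,3,4,5,6,7}  [accepting]
'a' @ 5: {1,2,3,4,5,6,7}  [accepting]
'b' @ 6: {1,2,3,4,6,7}  [accepting]
end set {1,2,3,4,6,7} — state 1 in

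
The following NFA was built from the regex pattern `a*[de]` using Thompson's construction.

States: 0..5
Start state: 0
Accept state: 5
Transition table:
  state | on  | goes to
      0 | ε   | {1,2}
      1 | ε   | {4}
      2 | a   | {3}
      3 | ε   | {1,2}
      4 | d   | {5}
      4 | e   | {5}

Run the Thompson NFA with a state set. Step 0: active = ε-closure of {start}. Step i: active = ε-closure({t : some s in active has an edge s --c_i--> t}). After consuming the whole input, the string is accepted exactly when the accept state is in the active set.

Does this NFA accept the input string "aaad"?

Answer: ACCEPT

Steps:
start: ε-closure({0}) = {0,1,2,4}
'a' @ 1: {1,2,3,4}
'a' @ 2: {1,2,3,4}
'a' @ 3: {1,2,3,4}
'd' @ 4: {5}  [accepting]
end set {5} — state 5 in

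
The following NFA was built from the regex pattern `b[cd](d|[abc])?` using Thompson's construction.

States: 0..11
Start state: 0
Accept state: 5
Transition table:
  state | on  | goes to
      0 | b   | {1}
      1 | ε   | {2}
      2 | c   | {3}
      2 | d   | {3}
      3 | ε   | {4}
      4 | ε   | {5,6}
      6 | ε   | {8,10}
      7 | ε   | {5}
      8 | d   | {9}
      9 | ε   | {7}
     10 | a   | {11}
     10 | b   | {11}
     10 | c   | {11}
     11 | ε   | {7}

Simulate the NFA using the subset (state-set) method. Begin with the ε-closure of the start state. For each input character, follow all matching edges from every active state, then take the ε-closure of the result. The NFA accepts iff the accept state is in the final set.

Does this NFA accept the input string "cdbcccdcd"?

Answer: REJECT

Trace:
initial (ε-close {0}): {0}
'c' @ 1: {}  — state set empty
rest 'dbcccdcd' ignored (set empty)
end set {} — state 5 not in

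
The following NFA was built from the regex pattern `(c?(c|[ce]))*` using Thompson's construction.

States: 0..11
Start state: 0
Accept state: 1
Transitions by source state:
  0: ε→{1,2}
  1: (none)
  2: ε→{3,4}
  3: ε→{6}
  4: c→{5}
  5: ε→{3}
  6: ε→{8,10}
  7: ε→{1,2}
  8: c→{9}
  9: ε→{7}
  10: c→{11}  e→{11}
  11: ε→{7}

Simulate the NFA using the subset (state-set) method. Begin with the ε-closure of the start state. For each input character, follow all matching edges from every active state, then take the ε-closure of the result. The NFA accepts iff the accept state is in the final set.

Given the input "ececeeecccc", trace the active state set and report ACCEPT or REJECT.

Answer: ACCEPT

Derivation:
initial (ε-close {0}): {0,1,2,3,4,6,8,10}
'e' @ 1: {1,2,3,4,6,7,8,10,11}  ✓accept
'c' @ 2: {1,2,3,4,5,6,7,8,9,10,11}  ✓accept
'e' @ 3: {1,2,3,4,6,7,8,10,11}  ✓accept
'c' @ 4: {1,2,3,4,5,6,7,8,9,10,11}  ✓accept
'e' @ 5: {1,2,3,4,6,7,8,10,11}  ✓accept
'e' @ 6: {1,2,3,4,6,7,8,10,11}  ✓accept
'e' @ 7: {1,2,3,4,6,7,8,10,11}  ✓accept
'c' @ 8: {1,2,3,4,5,6,7,8,9,10,11}  ✓accept
'c' @ 9: {1,2,3,4,5,6,7,8,9,10,11}  ✓accept
'c' @ 10: {1,2,3,4,5,6,7,8,9,10,11}  ✓accept
'c' @ 11: {1,2,3,4,5,6,7,8,9,10,11}  ✓accept
after full input: {1,2,3,4,5,6,7,8,9,10,11}  (accept=1 in)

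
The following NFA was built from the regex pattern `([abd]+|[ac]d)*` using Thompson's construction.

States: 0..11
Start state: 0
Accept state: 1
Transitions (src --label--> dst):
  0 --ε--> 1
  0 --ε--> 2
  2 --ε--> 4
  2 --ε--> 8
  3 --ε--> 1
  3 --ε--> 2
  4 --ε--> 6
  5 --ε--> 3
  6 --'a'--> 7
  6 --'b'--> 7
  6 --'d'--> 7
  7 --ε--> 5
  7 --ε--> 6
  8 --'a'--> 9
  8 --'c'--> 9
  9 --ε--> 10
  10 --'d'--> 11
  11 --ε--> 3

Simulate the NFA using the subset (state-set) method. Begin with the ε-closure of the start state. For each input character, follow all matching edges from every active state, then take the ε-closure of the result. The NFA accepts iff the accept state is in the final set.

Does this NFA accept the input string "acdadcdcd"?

Answer: ACCEPT

Trace:
initial (ε-close {0}): {0,1,2,4,6,8}
'a' @ 1: {1,2,3,4,5,6,7,8,9,10}  [accepting]
'c' @ 2: {9,10}
'd' @ 3: {1,2,3,4,6,8,11}  [accepting]
'a' @ 4: {1,2,3,4,5,6,7,8,9,10}  [accepting]
'd' @ 5: {1,2,3,4,5,6,7,8,11}  [accepting]
'c' @ 6: {9,10}
'd' @ 7: {1,2,3,4,6,8,11}  [accepting]
'c' @ 8: {9,10}
'd' @ 9: {1,2,3,4,6,8,11}  [accepting]
end set {1,2,3,4,6,8,11} — state 1 in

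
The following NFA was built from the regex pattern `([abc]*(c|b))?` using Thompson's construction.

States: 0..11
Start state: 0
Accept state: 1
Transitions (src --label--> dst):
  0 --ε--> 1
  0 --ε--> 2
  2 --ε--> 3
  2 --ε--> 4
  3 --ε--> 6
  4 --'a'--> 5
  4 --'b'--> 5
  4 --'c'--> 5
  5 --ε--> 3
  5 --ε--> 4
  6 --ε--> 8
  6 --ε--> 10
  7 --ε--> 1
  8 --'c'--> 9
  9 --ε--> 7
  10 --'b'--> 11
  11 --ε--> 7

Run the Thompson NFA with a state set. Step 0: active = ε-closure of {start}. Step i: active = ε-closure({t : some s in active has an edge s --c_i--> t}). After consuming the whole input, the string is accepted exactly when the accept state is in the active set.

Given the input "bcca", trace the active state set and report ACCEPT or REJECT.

S₀ = ε-closure({0}) = {0,1,2,3,4,6,8,10}
'b' @ 1: {1,3,4,5,6,7,8,10,11}  ✓accept
'c' @ 2: {1,3,4,5,6,7,8,9,10}  ✓accept
'c' @ 3: {1,3,4,5,6,7,8,9,10}  ✓accept
'a' @ 4: {3,4,5,6,8,10}
end set {3,4,5,6,8,10} — state 1 not in

Answer: REJECT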